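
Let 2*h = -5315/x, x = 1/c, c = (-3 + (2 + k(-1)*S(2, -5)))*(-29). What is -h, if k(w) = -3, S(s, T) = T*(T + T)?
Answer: 23274385/2 ≈ 1.1637e+7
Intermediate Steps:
S(s, T) = 2*T² (S(s, T) = T*(2*T) = 2*T²)
c = 4379 (c = (-3 + (2 - 6*(-5)²))*(-29) = (-3 + (2 - 6*25))*(-29) = (-3 + (2 - 3*50))*(-29) = (-3 + (2 - 150))*(-29) = (-3 - 148)*(-29) = -151*(-29) = 4379)
x = 1/4379 ≈ 0.00022836
h = -23274385/2 (h = (-5315/1/4379)/2 = (-5315*4379)/2 = (½)*(-23274385) = -23274385/2 ≈ -1.1637e+7)
-h = -1*(-23274385/2) = 23274385/2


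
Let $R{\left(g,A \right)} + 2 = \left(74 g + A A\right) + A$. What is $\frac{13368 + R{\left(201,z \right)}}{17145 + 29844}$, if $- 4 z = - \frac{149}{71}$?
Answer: $\frac{253087773}{421104976} \approx 0.60101$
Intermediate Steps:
$z = \frac{149}{284}$ ($z = - \frac{\left(-149\right) \frac{1}{71}}{4} = \left(- \frac{1}{4}\right) \left(- \frac{149}{71}\right) = \frac{149}{284} \approx 0.52465$)
$R{\left(g,A \right)} = -2 + A + A^{2} + 74 g$ ($R{\left(g,A \right)} = -2 + \left(\left(74 g + A A\right) + A\right) = -2 + \left(\left(74 g + A^{2}\right) + A\right) = -2 + \left(\left(A^{2} + 74 g\right) + A\right) = -2 + \left(A + A^{2} + 74 g\right) = -2 + A + A^{2} + 74 g$)
$\frac{13368 + R{\left(201,z \right)}}{17145 + 29844} = \frac{13368 + \left(-2 + \frac{149}{284} + \left(\frac{149}{284}\right)^{2} + 74 \cdot 201\right)}{17145 + 29844} = \frac{13368 + \left(-2 + \frac{149}{284} + \frac{22201}{80656} + 14874\right)}{46989} = \left(13368 + \frac{1199580549}{80656}\right) \frac{1}{46989} = \frac{2277789957}{80656} \cdot \frac{1}{46989} = \frac{253087773}{421104976}$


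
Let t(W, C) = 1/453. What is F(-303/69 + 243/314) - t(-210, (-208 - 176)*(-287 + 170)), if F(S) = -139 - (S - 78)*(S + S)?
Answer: -8617933124081/11813624826 ≈ -729.49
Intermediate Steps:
F(S) = -139 - 2*S*(-78 + S) (F(S) = -139 - (-78 + S)*2*S = -139 - 2*S*(-78 + S))
t(W, C) = 1/453
F(-303/69 + 243/314) - t(-210, (-208 - 176)*(-287 + 170)) = (-139 - 2*(-303/69 + 243/314)**2 + 156*(-303/69 + 243/314)) - 1*1/453 = (-139 - 2*(-303*1/69 + 243*(1/314))**2 + 156*(-303*1/69 + 243*(1/314))) - 1/453 = (-139 - 2*(-101/23 + 243/314)**2 + 156*(-101/23 + 243/314)) - 1/453 = (-139 - 2*(-26125/7222)**2 + 156*(-26125/7222)) - 1/453 = (-139 - 2*682515625/52157284 - 2037750/3611) - 1/453 = (-139 - 682515625/26078642 - 2037750/3611) - 1/453 = -19024077363/26078642 - 1/453 = -8617933124081/11813624826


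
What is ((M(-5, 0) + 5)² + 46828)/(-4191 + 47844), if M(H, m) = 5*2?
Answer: 47053/43653 ≈ 1.0779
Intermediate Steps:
M(H, m) = 10
((M(-5, 0) + 5)² + 46828)/(-4191 + 47844) = ((10 + 5)² + 46828)/(-4191 + 47844) = (15² + 46828)/43653 = (225 + 46828)*(1/43653) = 47053*(1/43653) = 47053/43653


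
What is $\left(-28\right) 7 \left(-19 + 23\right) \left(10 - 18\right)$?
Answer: $6272$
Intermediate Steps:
$\left(-28\right) 7 \left(-19 + 23\right) \left(10 - 18\right) = - 196 \cdot 4 \left(-8\right) = \left(-196\right) \left(-32\right) = 6272$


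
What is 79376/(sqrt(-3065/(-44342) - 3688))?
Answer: -79376*I*sqrt(7251257503002)/163530231 ≈ -1307.1*I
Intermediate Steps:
79376/(sqrt(-3065/(-44342) - 3688)) = 79376/(sqrt(-3065*(-1/44342) - 3688)) = 79376/(sqrt(3065/44342 - 3688)) = 79376/(sqrt(-163530231/44342)) = 79376/((I*sqrt(7251257503002)/44342)) = 79376*(-I*sqrt(7251257503002)/163530231) = -79376*I*sqrt(7251257503002)/163530231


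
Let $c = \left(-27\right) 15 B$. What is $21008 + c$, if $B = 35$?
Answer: $6833$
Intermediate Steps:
$c = -14175$ ($c = \left(-27\right) 15 \cdot 35 = \left(-405\right) 35 = -14175$)
$21008 + c = 21008 - 14175 = 6833$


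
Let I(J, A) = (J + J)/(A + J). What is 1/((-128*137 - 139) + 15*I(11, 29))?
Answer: -4/70667 ≈ -5.6604e-5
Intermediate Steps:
I(J, A) = 2*J/(A + J) (I(J, A) = (2*J)/(A + J) = 2*J/(A + J))
1/((-128*137 - 139) + 15*I(11, 29)) = 1/((-128*137 - 139) + 15*(2*11/(29 + 11))) = 1/((-17536 - 139) + 15*(2*11/40)) = 1/(-17675 + 15*(2*11*(1/40))) = 1/(-17675 + 15*(11/20)) = 1/(-17675 + 33/4) = 1/(-70667/4) = -4/70667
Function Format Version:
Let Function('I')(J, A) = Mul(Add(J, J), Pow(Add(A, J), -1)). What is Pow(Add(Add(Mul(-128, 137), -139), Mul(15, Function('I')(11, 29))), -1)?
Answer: Rational(-4, 70667) ≈ -5.6604e-5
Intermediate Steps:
Function('I')(J, A) = Mul(2, J, Pow(Add(A, J), -1)) (Function('I')(J, A) = Mul(Mul(2, J), Pow(Add(A, J), -1)) = Mul(2, J, Pow(Add(A, J), -1)))
Pow(Add(Add(Mul(-128, 137), -139), Mul(15, Function('I')(11, 29))), -1) = Pow(Add(Add(Mul(-128, 137), -139), Mul(15, Mul(2, 11, Pow(Add(29, 11), -1)))), -1) = Pow(Add(Add(-17536, -139), Mul(15, Mul(2, 11, Pow(40, -1)))), -1) = Pow(Add(-17675, Mul(15, Mul(2, 11, Rational(1, 40)))), -1) = Pow(Add(-17675, Mul(15, Rational(11, 20))), -1) = Pow(Add(-17675, Rational(33, 4)), -1) = Pow(Rational(-70667, 4), -1) = Rational(-4, 70667)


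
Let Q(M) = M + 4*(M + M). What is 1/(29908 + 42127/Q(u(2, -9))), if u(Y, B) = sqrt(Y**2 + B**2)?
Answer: 205916580/6156778390511 - 379143*sqrt(85)/6156778390511 ≈ 3.2878e-5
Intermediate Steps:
u(Y, B) = sqrt(B**2 + Y**2)
Q(M) = 9*M (Q(M) = M + 4*(2*M) = M + 8*M = 9*M)
1/(29908 + 42127/Q(u(2, -9))) = 1/(29908 + 42127/((9*sqrt((-9)**2 + 2**2)))) = 1/(29908 + 42127/((9*sqrt(81 + 4)))) = 1/(29908 + 42127/((9*sqrt(85)))) = 1/(29908 + 42127*(sqrt(85)/765)) = 1/(29908 + 42127*sqrt(85)/765)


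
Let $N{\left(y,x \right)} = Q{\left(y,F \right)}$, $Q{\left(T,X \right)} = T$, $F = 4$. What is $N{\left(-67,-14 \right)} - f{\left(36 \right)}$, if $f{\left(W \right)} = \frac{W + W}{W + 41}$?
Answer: $- \frac{5231}{77} \approx -67.935$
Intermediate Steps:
$f{\left(W \right)} = \frac{2 W}{41 + W}$
$N{\left(y,x \right)} = y$
$N{\left(-67,-14 \right)} - f{\left(36 \right)} = -67 - 2 \cdot 36 \frac{1}{41 + 36} = -67 - 2 \cdot 36 \cdot \frac{1}{77} = -67 - \frac{72}{77} = - \frac{5231}{77}$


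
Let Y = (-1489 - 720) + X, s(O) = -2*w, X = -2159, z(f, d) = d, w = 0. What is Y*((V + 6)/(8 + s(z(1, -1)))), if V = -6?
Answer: 0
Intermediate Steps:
s(O) = 0 (s(O) = -2*0 = 0)
Y = -4368 (Y = (-1489 - 720) - 2159 = -2209 - 2159 = -4368)
Y*((V + 6)/(8 + s(z(1, -1)))) = -4368*(-6 + 6)/(8 + 0) = -0/8 = -4368*0 = 0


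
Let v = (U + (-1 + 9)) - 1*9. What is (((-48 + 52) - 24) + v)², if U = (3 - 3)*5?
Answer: 441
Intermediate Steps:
U = 0 (U = 0*5 = 0)
v = -1 (v = (0 + (-1 + 9)) - 1*9 = (0 + 8) - 9 = 8 - 9 = -1)
(((-48 + 52) - 24) + v)² = (((-48 + 52) - 24) - 1)² = ((4 - 24) - 1)² = (-20 - 1)² = (-21)² = 441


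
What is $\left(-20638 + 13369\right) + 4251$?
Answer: $-3018$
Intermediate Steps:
$\left(-20638 + 13369\right) + 4251 = -7269 + 4251 = -3018$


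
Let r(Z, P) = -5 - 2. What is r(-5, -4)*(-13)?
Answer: 91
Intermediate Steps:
r(Z, P) = -7
r(-5, -4)*(-13) = -7*(-13) = 91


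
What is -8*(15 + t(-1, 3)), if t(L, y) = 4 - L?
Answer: -160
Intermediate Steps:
-8*(15 + t(-1, 3)) = -8*(15 + (4 - 1*(-1))) = -8*(15 + (4 + 1)) = -8*(15 + 5) = -8*20 = -160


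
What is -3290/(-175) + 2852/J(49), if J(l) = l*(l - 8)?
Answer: 203106/10045 ≈ 20.220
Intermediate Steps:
J(l) = l*(-8 + l)
-3290/(-175) + 2852/J(49) = -3290/(-175) + 2852/((49*(-8 + 49))) = -3290*(-1/175) + 2852/((49*41)) = 94/5 + 2852/2009 = 203106/10045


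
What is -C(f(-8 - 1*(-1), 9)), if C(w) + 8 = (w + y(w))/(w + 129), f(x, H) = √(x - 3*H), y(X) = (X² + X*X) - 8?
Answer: 28634/3335 - 41*I*√34/3335 ≈ 8.5859 - 0.071685*I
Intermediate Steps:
y(X) = -8 + 2*X² (y(X) = (X² + X²) - 8 = 2*X² - 8 = -8 + 2*X²)
C(w) = -8 + (-8 + w + 2*w²)/(129 + w) (C(w) = -8 + (w + (-8 + 2*w²))/(w + 129) = -8 + (-8 + w + 2*w²)/(129 + w))
-C(f(-8 - 1*(-1), 9)) = -(-1040 - 7*√((-8 - 1*(-1)) - 3*9) + 2*(√((-8 - 1*(-1)) - 3*9))²)/(129 + √((-8 - 1*(-1)) - 3*9)) = -(-1040 - 7*√((-8 + 1) - 27) + 2*(√((-8 + 1) - 27))²)/(129 + √((-8 + 1) - 27)) = -(-1040 - 7*√(-7 - 27) + 2*(√(-7 - 27))²)/(129 + √(-7 - 27)) = -(-1040 - 7*I*√34 + 2*(√(-34))²)/(129 + √(-34)) = -(-1040 - 7*I*√34 + 2*(I*√34)²)/(129 + I*√34) = -(-1040 - 7*I*√34 + 2*(-34))/(129 + I*√34) = -(-1040 - 7*I*√34 - 68)/(129 + I*√34) = -(-1108 - 7*I*√34)/(129 + I*√34)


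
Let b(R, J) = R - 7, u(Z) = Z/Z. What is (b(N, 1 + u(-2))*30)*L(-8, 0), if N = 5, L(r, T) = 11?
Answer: -660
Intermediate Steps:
u(Z) = 1
b(R, J) = -7 + R
(b(N, 1 + u(-2))*30)*L(-8, 0) = ((-7 + 5)*30)*11 = -2*30*11 = -60*11 = -660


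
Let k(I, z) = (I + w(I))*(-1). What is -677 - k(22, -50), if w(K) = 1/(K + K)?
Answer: -28819/44 ≈ -654.98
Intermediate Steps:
w(K) = 1/(2*K)
k(I, z) = -I - 1/(2*I) (k(I, z) = (I + 1/(2*I))*(-1) = -I - 1/(2*I))
-677 - k(22, -50) = -677 - (-1*22 - ½/22) = -677 - (-22 - ½*1/22) = -677 - (-22 - 1/44) = -677 - 1*(-969/44) = -677 + 969/44 = -28819/44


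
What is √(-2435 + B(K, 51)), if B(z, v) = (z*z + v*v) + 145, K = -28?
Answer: √1095 ≈ 33.091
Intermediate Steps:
B(z, v) = 145 + v² + z² (B(z, v) = (z² + v²) + 145 = (v² + z²) + 145 = 145 + v² + z²)
√(-2435 + B(K, 51)) = √(-2435 + (145 + 51² + (-28)²)) = √(-2435 + (145 + 2601 + 784)) = √(-2435 + 3530) = √1095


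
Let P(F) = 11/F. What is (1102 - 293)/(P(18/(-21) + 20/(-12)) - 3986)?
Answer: -42877/211489 ≈ -0.20274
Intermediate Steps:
(1102 - 293)/(P(18/(-21) + 20/(-12)) - 3986) = (1102 - 293)/(11/(18/(-21) + 20/(-12)) - 3986) = 809/(11/(18*(-1/21) + 20*(-1/12)) - 3986) = 809/(11/(-6/7 - 5/3) - 3986) = 809/(11/(-53/21) - 3986) = 809/(11*(-21/53) - 3986) = 809/(-231/53 - 3986) = 809/(-211489/53) = 809*(-53/211489) = -42877/211489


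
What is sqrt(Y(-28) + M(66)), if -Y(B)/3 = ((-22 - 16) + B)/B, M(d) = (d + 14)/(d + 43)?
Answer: I*sqrt(14757946)/1526 ≈ 2.5174*I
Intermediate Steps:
M(d) = (14 + d)/(43 + d)
Y(B) = -3*(-38 + B)/B (Y(B) = -3*((-22 - 16) + B)/B = -3*(-38 + B)/B)
sqrt(Y(-28) + M(66)) = sqrt((-3 + 114/(-28)) + (14 + 66)/(43 + 66)) = sqrt((-3 + 114*(-1/28)) + 80/109) = sqrt((-3 - 57/14) + (1/109)*80) = sqrt(-99/14 + 80/109) = sqrt(-9671/1526) = I*sqrt(14757946)/1526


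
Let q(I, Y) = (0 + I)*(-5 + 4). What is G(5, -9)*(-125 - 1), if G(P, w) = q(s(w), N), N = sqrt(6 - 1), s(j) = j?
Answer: -1134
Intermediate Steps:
N = sqrt(5) ≈ 2.2361
q(I, Y) = -I (q(I, Y) = I*(-1) = -I)
G(P, w) = -w
G(5, -9)*(-125 - 1) = (-1*(-9))*(-125 - 1) = 9*(-126) = -1134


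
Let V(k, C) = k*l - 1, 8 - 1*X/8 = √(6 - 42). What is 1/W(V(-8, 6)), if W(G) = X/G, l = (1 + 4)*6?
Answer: -241/100 - 723*I/400 ≈ -2.41 - 1.8075*I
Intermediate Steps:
X = 64 - 48*I (X = 64 - 8*√(6 - 42) = 64 - 48*I ≈ 64.0 - 48.0*I)
l = 30 (l = 5*6 = 30)
V(k, C) = -1 + 30*k (V(k, C) = k*30 - 1 = 30*k - 1 = -1 + 30*k)
W(G) = (64 - 48*I)/G
1/W(V(-8, 6)) = 1/(16*(4 - 3*I)/(-1 + 30*(-8))) = 1/(16*(4 - 3*I)/(-1 - 240)) = 1/(16*(4 - 3*I)/(-241)) = 1/(16*(-1/241)*(4 - 3*I)) = 1/(-64/241 + 48*I/241) = 58081*(-64/241 - 48*I/241)/6400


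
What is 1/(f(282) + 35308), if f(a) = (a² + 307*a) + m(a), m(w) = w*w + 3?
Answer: 1/280933 ≈ 3.5596e-6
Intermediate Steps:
m(w) = 3 + w² (m(w) = w² + 3 = 3 + w²)
f(a) = 3 + 2*a² + 307*a (f(a) = (a² + 307*a) + (3 + a²) = 3 + 2*a² + 307*a)
1/(f(282) + 35308) = 1/((3 + 2*282² + 307*282) + 35308) = 1/((3 + 2*79524 + 86574) + 35308) = 1/((3 + 159048 + 86574) + 35308) = 1/(245625 + 35308) = 1/280933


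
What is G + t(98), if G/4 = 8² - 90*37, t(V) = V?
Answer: -12966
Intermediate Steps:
G = -13064 (G = 4*(8² - 90*37) = 4*(64 - 3330) = 4*(-3266) = -13064)
G + t(98) = -13064 + 98 = -12966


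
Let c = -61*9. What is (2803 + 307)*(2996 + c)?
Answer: 7610170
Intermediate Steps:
c = -549
(2803 + 307)*(2996 + c) = (2803 + 307)*(2996 - 549) = 3110*2447 = 7610170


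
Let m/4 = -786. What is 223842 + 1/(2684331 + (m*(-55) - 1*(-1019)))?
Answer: 639800873341/2858270 ≈ 2.2384e+5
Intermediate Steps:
m = -3144 (m = 4*(-786) = -3144)
223842 + 1/(2684331 + (m*(-55) - 1*(-1019))) = 223842 + 1/(2684331 + (-3144*(-55) - 1*(-1019))) = 223842 + 1/(2684331 + (172920 + 1019)) = 223842 + 1/(2684331 + 173939) = 223842 + 1/2858270 = 639800873341/2858270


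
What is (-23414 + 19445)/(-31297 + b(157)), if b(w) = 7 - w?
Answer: 3969/31447 ≈ 0.12621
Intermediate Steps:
(-23414 + 19445)/(-31297 + b(157)) = (-23414 + 19445)/(-31297 + (7 - 1*157)) = -3969/(-31297 + (7 - 157)) = -3969/(-31297 - 150) = -3969/(-31447) = -3969*(-1/31447) = 3969/31447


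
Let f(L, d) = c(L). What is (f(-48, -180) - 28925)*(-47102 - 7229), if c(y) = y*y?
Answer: 1446345551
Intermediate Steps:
c(y) = y²
f(L, d) = L²
(f(-48, -180) - 28925)*(-47102 - 7229) = ((-48)² - 28925)*(-47102 - 7229) = (2304 - 28925)*(-54331) = -26621*(-54331) = 1446345551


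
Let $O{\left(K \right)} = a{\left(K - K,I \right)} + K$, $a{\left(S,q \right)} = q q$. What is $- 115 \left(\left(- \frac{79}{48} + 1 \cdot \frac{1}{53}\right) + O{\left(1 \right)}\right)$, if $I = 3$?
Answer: $- \frac{2449615}{2544} \approx -962.9$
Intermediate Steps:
$a{\left(S,q \right)} = q^{2}$
$O{\left(K \right)} = 9 + K$ ($O{\left(K \right)} = 3^{2} + K = 9 + K$)
$- 115 \left(\left(- \frac{79}{48} + 1 \cdot \frac{1}{53}\right) + O{\left(1 \right)}\right) = - 115 \left(\left(- \frac{79}{48} + 1 \cdot \frac{1}{53}\right) + \left(9 + 1\right)\right) = - 115 \left(\left(\left(-79\right) \frac{1}{48} + 1 \cdot \frac{1}{53}\right) + 10\right) = - 115 \left(\left(- \frac{79}{48} + \frac{1}{53}\right) + 10\right) = - 115 \left(- \frac{4139}{2544} + 10\right) = \left(-115\right) \frac{21301}{2544} = - \frac{2449615}{2544}$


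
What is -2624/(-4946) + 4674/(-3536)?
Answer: -3459785/4372264 ≈ -0.79130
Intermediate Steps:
-2624/(-4946) + 4674/(-3536) = -2624*(-1/4946) + 4674*(-1/3536) = 1312/2473 - 2337/1768 = -3459785/4372264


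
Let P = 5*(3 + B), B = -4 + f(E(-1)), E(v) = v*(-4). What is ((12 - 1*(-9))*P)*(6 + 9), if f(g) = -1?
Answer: -3150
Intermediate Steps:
E(v) = -4*v
B = -5 (B = -4 - 1 = -5)
P = -10 (P = 5*(3 - 5) = 5*(-2) = -10)
((12 - 1*(-9))*P)*(6 + 9) = ((12 - 1*(-9))*(-10))*(6 + 9) = ((12 + 9)*(-10))*15 = (21*(-10))*15 = -210*15 = -3150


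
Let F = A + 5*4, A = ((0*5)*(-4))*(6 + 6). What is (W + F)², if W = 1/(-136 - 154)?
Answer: 33628401/84100 ≈ 399.86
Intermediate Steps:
W = -1/290 (W = 1/(-290) = -1/290 ≈ -0.0034483)
A = 0 (A = (0*(-4))*12 = 0*12 = 0)
F = 20 (F = 0 + 5*4 = 0 + 20 = 20)
(W + F)² = (-1/290 + 20)² = (5799/290)² = 33628401/84100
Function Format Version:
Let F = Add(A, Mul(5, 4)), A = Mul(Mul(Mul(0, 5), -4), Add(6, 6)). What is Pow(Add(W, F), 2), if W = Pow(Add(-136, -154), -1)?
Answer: Rational(33628401, 84100) ≈ 399.86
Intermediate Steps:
W = Rational(-1, 290) (W = Pow(-290, -1) = Rational(-1, 290) ≈ -0.0034483)
A = 0 (A = Mul(Mul(0, -4), 12) = Mul(0, 12) = 0)
F = 20 (F = Add(0, Mul(5, 4)) = Add(0, 20) = 20)
Pow(Add(W, F), 2) = Pow(Add(Rational(-1, 290), 20), 2) = Pow(Rational(5799, 290), 2) = Rational(33628401, 84100)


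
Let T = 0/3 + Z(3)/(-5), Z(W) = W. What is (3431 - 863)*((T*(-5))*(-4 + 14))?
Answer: 77040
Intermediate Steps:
T = -3/5 (T = 0/3 + 3/(-5) = 0*(1/3) + 3*(-1/5) = 0 - 3/5 = -3/5 ≈ -0.60000)
(3431 - 863)*((T*(-5))*(-4 + 14)) = (3431 - 863)*((-3/5*(-5))*(-4 + 14)) = 2568*(3*10) = 2568*30 = 77040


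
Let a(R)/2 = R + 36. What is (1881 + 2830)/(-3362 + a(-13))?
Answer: -4711/3316 ≈ -1.4207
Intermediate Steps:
a(R) = 72 + 2*R (a(R) = 2*(R + 36) = 2*(36 + R) = 72 + 2*R)
(1881 + 2830)/(-3362 + a(-13)) = (1881 + 2830)/(-3362 + (72 + 2*(-13))) = 4711/(-3362 + (72 - 26)) = 4711/(-3362 + 46) = 4711/(-3316) = 4711*(-1/3316) = -4711/3316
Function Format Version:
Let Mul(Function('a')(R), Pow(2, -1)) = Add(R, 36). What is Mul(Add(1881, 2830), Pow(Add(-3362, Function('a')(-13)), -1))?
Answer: Rational(-4711, 3316) ≈ -1.4207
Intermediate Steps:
Function('a')(R) = Add(72, Mul(2, R)) (Function('a')(R) = Mul(2, Add(R, 36)) = Mul(2, Add(36, R)) = Add(72, Mul(2, R)))
Mul(Add(1881, 2830), Pow(Add(-3362, Function('a')(-13)), -1)) = Mul(Add(1881, 2830), Pow(Add(-3362, Add(72, Mul(2, -13))), -1)) = Mul(4711, Pow(Add(-3362, Add(72, -26)), -1)) = Mul(4711, Pow(Add(-3362, 46), -1)) = Mul(4711, Pow(-3316, -1)) = Mul(4711, Rational(-1, 3316)) = Rational(-4711, 3316)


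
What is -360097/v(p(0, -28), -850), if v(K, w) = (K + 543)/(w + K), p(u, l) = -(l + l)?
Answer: 285917018/599 ≈ 4.7732e+5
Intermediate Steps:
p(u, l) = -2*l
v(K, w) = (543 + K)/(K + w)
-360097/v(p(0, -28), -850) = -360097*(-2*(-28) - 850)/(543 - 2*(-28)) = -360097*(56 - 850)/(543 + 56) = -360097/(599/(-794)) = -360097/((-1/794*599)) = -360097/(-599/794) = -360097*(-794/599) = 285917018/599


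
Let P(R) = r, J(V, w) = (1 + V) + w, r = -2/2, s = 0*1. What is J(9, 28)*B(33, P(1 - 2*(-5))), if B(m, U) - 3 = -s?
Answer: 114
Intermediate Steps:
s = 0
r = -1 (r = -2*½ = -1)
J(V, w) = 1 + V + w
P(R) = -1
B(m, U) = 3 (B(m, U) = 3 - 1*0 = 3 + 0 = 3)
J(9, 28)*B(33, P(1 - 2*(-5))) = (1 + 9 + 28)*3 = 38*3 = 114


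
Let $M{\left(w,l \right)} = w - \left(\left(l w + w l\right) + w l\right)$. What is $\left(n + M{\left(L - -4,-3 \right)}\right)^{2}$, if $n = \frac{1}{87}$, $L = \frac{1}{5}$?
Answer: $\frac{13359025}{7569} \approx 1765.0$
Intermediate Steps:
$L = \frac{1}{5} \approx 0.2$
$M{\left(w,l \right)} = w - 3 l w$ ($M{\left(w,l \right)} = w - \left(\left(l w + l w\right) + l w\right) = w - \left(2 l w + l w\right) = w - 3 l w$)
$n = \frac{1}{87} \approx 0.011494$
$\left(n + M{\left(L - -4,-3 \right)}\right)^{2} = \left(\frac{1}{87} + \left(\frac{1}{5} - -4\right) \left(1 - -9\right)\right)^{2} = \left(\frac{1}{87} + \left(\frac{1}{5} + 4\right) \left(1 + 9\right)\right)^{2} = \left(\frac{1}{87} + \frac{21}{5} \cdot 10\right)^{2} = \left(\frac{1}{87} + 42\right)^{2} = \left(\frac{3655}{87}\right)^{2} = \frac{13359025}{7569}$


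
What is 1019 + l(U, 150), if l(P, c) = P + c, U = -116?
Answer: 1053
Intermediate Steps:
1019 + l(U, 150) = 1019 + (-116 + 150) = 1019 + 34 = 1053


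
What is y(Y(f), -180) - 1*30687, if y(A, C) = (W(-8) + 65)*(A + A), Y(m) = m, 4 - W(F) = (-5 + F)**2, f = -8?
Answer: -29087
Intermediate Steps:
W(F) = 4 - (-5 + F)**2
y(A, C) = -200*A (y(A, C) = ((4 - (-5 - 8)**2) + 65)*(A + A) = ((4 - 1*(-13)**2) + 65)*(2*A) = ((4 - 1*169) + 65)*(2*A) = ((4 - 169) + 65)*(2*A) = (-165 + 65)*(2*A) = -200*A)
y(Y(f), -180) - 1*30687 = -200*(-8) - 1*30687 = 1600 - 30687 = -29087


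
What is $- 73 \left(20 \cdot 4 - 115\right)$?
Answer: $2555$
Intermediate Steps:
$- 73 \left(20 \cdot 4 - 115\right) = - 73 \left(80 - 115\right) = \left(-73\right) \left(-35\right) = 2555$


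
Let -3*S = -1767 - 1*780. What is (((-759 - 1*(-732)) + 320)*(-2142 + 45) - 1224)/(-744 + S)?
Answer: -41043/7 ≈ -5863.3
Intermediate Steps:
S = 849 (S = -(-1767 - 1*780)/3 = -(-1767 - 780)/3 = -⅓*(-2547) = 849)
(((-759 - 1*(-732)) + 320)*(-2142 + 45) - 1224)/(-744 + S) = (((-759 - 1*(-732)) + 320)*(-2142 + 45) - 1224)/(-744 + 849) = (((-759 + 732) + 320)*(-2097) - 1224)/105 = ((-27 + 320)*(-2097) - 1224)*(1/105) = (293*(-2097) - 1224)*(1/105) = (-614421 - 1224)*(1/105) = -615645*1/105 = -41043/7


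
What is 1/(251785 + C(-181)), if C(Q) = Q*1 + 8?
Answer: 1/251612 ≈ 3.9744e-6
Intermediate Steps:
C(Q) = 8 + Q (C(Q) = Q + 8 = 8 + Q)
1/(251785 + C(-181)) = 1/(251785 + (8 - 181)) = 1/(251785 - 173) = 1/251612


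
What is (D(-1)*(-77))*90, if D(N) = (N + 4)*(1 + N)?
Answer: 0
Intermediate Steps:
D(N) = (1 + N)*(4 + N) (D(N) = (4 + N)*(1 + N) = (1 + N)*(4 + N))
(D(-1)*(-77))*90 = ((4 + (-1)² + 5*(-1))*(-77))*90 = ((4 + 1 - 5)*(-77))*90 = (0*(-77))*90 = 0*90 = 0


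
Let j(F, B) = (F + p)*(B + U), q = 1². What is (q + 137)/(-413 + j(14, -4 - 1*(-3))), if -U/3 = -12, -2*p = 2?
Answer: 23/7 ≈ 3.2857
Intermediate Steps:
p = -1 (p = -½*2 = -1)
q = 1
U = 36 (U = -3*(-12) = 36)
j(F, B) = (-1 + F)*(36 + B) (j(F, B) = (F - 1)*(B + 36) = (-1 + F)*(36 + B))
(q + 137)/(-413 + j(14, -4 - 1*(-3))) = (1 + 137)/(-413 + (-36 - (-4 - 1*(-3)) + 36*14 + (-4 - 1*(-3))*14)) = 138/(-413 + (-36 - (-4 + 3) + 504 + (-4 + 3)*14)) = 138/(-413 + (-36 - 1*(-1) + 504 - 1*14)) = 138/(-413 + (-36 + 1 + 504 - 14)) = 138/(-413 + 455) = 138/42 = 138*(1/42) = 23/7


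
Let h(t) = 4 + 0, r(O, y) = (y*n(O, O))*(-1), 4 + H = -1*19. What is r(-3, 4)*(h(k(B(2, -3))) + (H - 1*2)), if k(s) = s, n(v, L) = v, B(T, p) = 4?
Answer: -252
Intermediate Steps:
H = -23 (H = -4 - 1*19 = -4 - 19 = -23)
r(O, y) = -O*y (r(O, y) = (y*O)*(-1) = (O*y)*(-1) = -O*y)
h(t) = 4
r(-3, 4)*(h(k(B(2, -3))) + (H - 1*2)) = (-1*(-3)*4)*(4 + (-23 - 1*2)) = 12*(4 + (-23 - 2)) = 12*(4 - 25) = 12*(-21) = -252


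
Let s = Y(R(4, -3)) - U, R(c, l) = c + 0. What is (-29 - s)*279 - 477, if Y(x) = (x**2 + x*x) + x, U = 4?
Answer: -17496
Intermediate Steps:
R(c, l) = c
Y(x) = x + 2*x**2 (Y(x) = (x**2 + x**2) + x = 2*x**2 + x = x + 2*x**2)
s = 32 (s = 4*(1 + 2*4) - 1*4 = 4*(1 + 8) - 4 = 4*9 - 4 = 36 - 4 = 32)
(-29 - s)*279 - 477 = (-29 - 1*32)*279 - 477 = (-29 - 32)*279 - 477 = -61*279 - 477 = -17019 - 477 = -17496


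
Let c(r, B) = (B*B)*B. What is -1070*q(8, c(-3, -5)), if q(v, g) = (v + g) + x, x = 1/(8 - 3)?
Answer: 124976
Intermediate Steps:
x = ⅕ (x = 1/5 = ⅕ ≈ 0.20000)
c(r, B) = B³ (c(r, B) = B²*B = B³)
q(v, g) = ⅕ + g + v (q(v, g) = (v + g) + ⅕ = (g + v) + ⅕ = ⅕ + g + v)
-1070*q(8, c(-3, -5)) = -1070*(⅕ + (-5)³ + 8) = -1070*(⅕ - 125 + 8) = -1070*(-584/5) = 124976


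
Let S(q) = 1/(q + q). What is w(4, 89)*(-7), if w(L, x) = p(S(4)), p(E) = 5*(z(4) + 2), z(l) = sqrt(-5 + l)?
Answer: -70 - 35*I ≈ -70.0 - 35.0*I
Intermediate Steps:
S(q) = 1/(2*q)
p(E) = 10 + 5*I (p(E) = 5*(sqrt(-5 + 4) + 2) = 5*(sqrt(-1) + 2) = 5*(I + 2) = 5*(2 + I) = 10 + 5*I)
w(L, x) = 10 + 5*I
w(4, 89)*(-7) = (10 + 5*I)*(-7) = -70 - 35*I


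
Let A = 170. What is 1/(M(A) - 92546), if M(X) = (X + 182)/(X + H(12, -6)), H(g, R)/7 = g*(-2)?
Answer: -1/92370 ≈ -1.0826e-5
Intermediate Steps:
H(g, R) = -14*g (H(g, R) = 7*(g*(-2)) = 7*(-2*g) = -14*g)
M(X) = (182 + X)/(-168 + X) (M(X) = (X + 182)/(X - 14*12) = (182 + X)/(X - 168) = (182 + X)/(-168 + X))
1/(M(A) - 92546) = 1/((182 + 170)/(-168 + 170) - 92546) = 1/(352/2 - 92546) = 1/((½)*352 - 92546) = 1/(176 - 92546) = 1/(-92370) = -1/92370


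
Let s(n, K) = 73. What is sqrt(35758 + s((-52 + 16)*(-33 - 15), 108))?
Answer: sqrt(35831) ≈ 189.29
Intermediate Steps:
sqrt(35758 + s((-52 + 16)*(-33 - 15), 108)) = sqrt(35758 + 73) = sqrt(35831)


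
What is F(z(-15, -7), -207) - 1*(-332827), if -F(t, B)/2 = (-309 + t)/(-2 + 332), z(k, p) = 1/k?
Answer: 823751461/2475 ≈ 3.3283e+5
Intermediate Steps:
F(t, B) = 103/55 - t/165 (F(t, B) = -2*(-309 + t)/(-2 + 332) = -2*(-309 + t)/330 = -2*(-103/110 + t/330) = 103/55 - t/165)
F(z(-15, -7), -207) - 1*(-332827) = (103/55 - 1/165/(-15)) - 1*(-332827) = (103/55 - 1/165*(-1/15)) + 332827 = (103/55 + 1/2475) + 332827 = 4636/2475 + 332827 = 823751461/2475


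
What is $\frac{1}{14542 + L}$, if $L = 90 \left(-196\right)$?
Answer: $- \frac{1}{3098} \approx -0.00032279$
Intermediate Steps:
$L = -17640$
$\frac{1}{14542 + L} = \frac{1}{14542 - 17640} = \frac{1}{-3098} = - \frac{1}{3098}$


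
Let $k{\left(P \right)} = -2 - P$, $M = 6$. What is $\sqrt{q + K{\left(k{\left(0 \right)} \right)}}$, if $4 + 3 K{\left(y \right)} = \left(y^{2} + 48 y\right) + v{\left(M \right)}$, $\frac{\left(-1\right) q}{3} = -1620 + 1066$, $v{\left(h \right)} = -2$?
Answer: $\frac{2 \sqrt{3666}}{3} \approx 40.365$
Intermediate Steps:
$q = 1662$ ($q = - 3 \left(-1620 + 1066\right) = \left(-3\right) \left(-554\right) = 1662$)
$K{\left(y \right)} = -2 + 16 y + \frac{y^{2}}{3}$ ($K{\left(y \right)} = - \frac{4}{3} + \frac{\left(y^{2} + 48 y\right) - 2}{3} = - \frac{4}{3} + \frac{-2 + y^{2} + 48 y}{3} = - \frac{4}{3} + \left(- \frac{2}{3} + 16 y + \frac{y^{2}}{3}\right) = -2 + 16 y + \frac{y^{2}}{3}$)
$\sqrt{q + K{\left(k{\left(0 \right)} \right)}} = \sqrt{1662 + \left(-2 + 16 \left(-2 - 0\right) + \frac{\left(-2 - 0\right)^{2}}{3}\right)} = \sqrt{1662 + \left(-2 + 16 \left(-2 + 0\right) + \frac{\left(-2 + 0\right)^{2}}{3}\right)} = \sqrt{1662 + \left(-2 + 16 \left(-2\right) + \frac{\left(-2\right)^{2}}{3}\right)} = \sqrt{1662 - \frac{98}{3}} = \sqrt{\frac{4888}{3}} = \frac{2 \sqrt{3666}}{3}$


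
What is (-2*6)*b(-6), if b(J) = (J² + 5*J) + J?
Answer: 0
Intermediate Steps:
b(J) = J² + 6*J
(-2*6)*b(-6) = (-2*6)*(-6*(6 - 6)) = -(-72)*0 = -12*0 = 0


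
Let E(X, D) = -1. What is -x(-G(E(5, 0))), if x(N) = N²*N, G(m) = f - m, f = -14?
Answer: -2197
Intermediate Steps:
G(m) = -14 - m
x(N) = N³
-x(-G(E(5, 0))) = -(-(-14 - 1*(-1)))³ = -(-(-14 + 1))³ = -(-1*(-13))³ = -1*13³ = -1*2197 = -2197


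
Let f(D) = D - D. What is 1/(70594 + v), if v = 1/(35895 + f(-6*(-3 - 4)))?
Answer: 35895/2533971631 ≈ 1.4166e-5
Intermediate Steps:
f(D) = 0
v = 1/35895 (v = 1/(35895 + 0) = 1/35895 ≈ 2.7859e-5)
1/(70594 + v) = 1/(70594 + 1/35895) = 1/(2533971631/35895) = 35895/2533971631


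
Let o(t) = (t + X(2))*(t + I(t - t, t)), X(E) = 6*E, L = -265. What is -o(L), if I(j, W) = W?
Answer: -134090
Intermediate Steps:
o(t) = 2*t*(12 + t) (o(t) = (t + 6*2)*(t + t) = (t + 12)*(2*t) = (12 + t)*(2*t) = 2*t*(12 + t))
-o(L) = -2*(-265)*(12 - 265) = -2*(-265)*(-253) = -1*134090 = -134090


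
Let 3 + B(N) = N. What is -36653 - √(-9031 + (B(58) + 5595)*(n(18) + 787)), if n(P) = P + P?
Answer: -36653 - √4640919 ≈ -38807.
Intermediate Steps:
B(N) = -3 + N
n(P) = 2*P
-36653 - √(-9031 + (B(58) + 5595)*(n(18) + 787)) = -36653 - √(-9031 + ((-3 + 58) + 5595)*(2*18 + 787)) = -36653 - √(-9031 + (55 + 5595)*(36 + 787)) = -36653 - √(-9031 + 5650*823) = -36653 - √(-9031 + 4649950) = -36653 - √4640919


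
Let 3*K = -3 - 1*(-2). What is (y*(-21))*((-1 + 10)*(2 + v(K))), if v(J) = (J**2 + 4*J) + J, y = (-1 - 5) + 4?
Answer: 168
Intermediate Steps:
K = -1/3 (K = (-3 - 1*(-2))/3 = (-3 + 2)/3 = (1/3)*(-1) = -1/3 ≈ -0.33333)
y = -2 (y = -6 + 4 = -2)
v(J) = J**2 + 5*J
(y*(-21))*((-1 + 10)*(2 + v(K))) = (-2*(-21))*((-1 + 10)*(2 - (5 - 1/3)/3)) = 42*(9*(2 - 1/3*14/3)) = 42*(9*(2 - 14/9)) = 42*(9*(4/9)) = 42*4 = 168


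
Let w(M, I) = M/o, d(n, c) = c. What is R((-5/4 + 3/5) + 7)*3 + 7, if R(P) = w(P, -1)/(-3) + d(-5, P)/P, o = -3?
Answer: 727/60 ≈ 12.117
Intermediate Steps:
w(M, I) = -M/3 (w(M, I) = M/(-3) = M*(-⅓) = -M/3)
R(P) = 1 + P/9 (R(P) = -P/3/(-3) + P/P = -P/3*(-⅓) + 1 = P/9 + 1 = 1 + P/9)
R((-5/4 + 3/5) + 7)*3 + 7 = (1 + ((-5/4 + 3/5) + 7)/9)*3 + 7 = (1 + ((-5*¼ + 3*(⅕)) + 7)/9)*3 + 7 = (1 + ((-5/4 + ⅗) + 7)/9)*3 + 7 = (1 + (-13/20 + 7)/9)*3 + 7 = (1 + (⅑)*(127/20))*3 + 7 = (1 + 127/180)*3 + 7 = (307/180)*3 + 7 = 307/60 + 7 = 727/60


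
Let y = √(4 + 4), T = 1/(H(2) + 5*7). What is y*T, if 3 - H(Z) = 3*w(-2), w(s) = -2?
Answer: √2/22 ≈ 0.064282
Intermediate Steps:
H(Z) = 9 (H(Z) = 3 - 3*(-2) = 3 - 1*(-6) = 3 + 6 = 9)
T = 1/44 (T = 1/(9 + 5*7) = 1/(9 + 35) = 1/44 ≈ 0.022727)
y = 2*√2 (y = √8 = 2*√2 ≈ 2.8284)
y*T = (2*√2)*(1/44) = √2/22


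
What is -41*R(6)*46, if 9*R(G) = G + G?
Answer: -7544/3 ≈ -2514.7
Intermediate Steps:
R(G) = 2*G/9 (R(G) = (G + G)/9 = (2*G)/9 = 2*G/9)
-41*R(6)*46 = -82*6/9*46 = -41*4/3*46 = -164/3*46 = -7544/3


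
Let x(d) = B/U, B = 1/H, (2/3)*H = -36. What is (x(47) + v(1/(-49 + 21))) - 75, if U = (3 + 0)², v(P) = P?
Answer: -510557/6804 ≈ -75.038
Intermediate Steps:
H = -54 (H = (3/2)*(-36) = -54)
U = 9 (U = 3² = 9)
B = -1/54 (B = 1/(-54) = -1/54 ≈ -0.018519)
x(d) = -1/486 (x(d) = -1/54/9 = -1/54*⅑ = -1/486)
(x(47) + v(1/(-49 + 21))) - 75 = (-1/486 + 1/(-49 + 21)) - 75 = (-1/486 + 1/(-28)) - 75 = (-1/486 - 1/28) - 75 = -257/6804 - 75 = -510557/6804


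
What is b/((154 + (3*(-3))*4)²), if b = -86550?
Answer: -43275/6962 ≈ -6.2159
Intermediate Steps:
b/((154 + (3*(-3))*4)²) = -86550/(154 + (3*(-3))*4)² = -86550/(154 - 9*4)² = -86550/(154 - 36)² = -86550/(118²) = -86550/13924 = -86550*1/13924 = -43275/6962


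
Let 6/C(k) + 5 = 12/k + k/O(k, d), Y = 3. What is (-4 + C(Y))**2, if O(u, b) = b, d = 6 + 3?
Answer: 169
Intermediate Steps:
d = 9
C(k) = 6/(-5 + 12/k + k/9) (C(k) = 6/(-5 + (12/k + k/9)) = 6/(-5 + 12/k + k/9))
(-4 + C(Y))**2 = (-4 + 54*3/(108 + 3**2 - 45*3))**2 = (-4 + 54*3/(108 + 9 - 135))**2 = (-4 + 54*3/(-18))**2 = (-4 + 54*3*(-1/18))**2 = (-4 - 9)**2 = (-13)**2 = 169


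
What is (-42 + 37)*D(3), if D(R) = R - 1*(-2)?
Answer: -25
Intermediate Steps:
D(R) = 2 + R (D(R) = R + 2 = 2 + R)
(-42 + 37)*D(3) = (-42 + 37)*(2 + 3) = -5*5 = -25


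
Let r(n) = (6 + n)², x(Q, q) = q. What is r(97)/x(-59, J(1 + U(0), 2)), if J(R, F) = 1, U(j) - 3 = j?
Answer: 10609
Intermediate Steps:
U(j) = 3 + j
r(97)/x(-59, J(1 + U(0), 2)) = (6 + 97)²/1 = 103²*1 = 10609*1 = 10609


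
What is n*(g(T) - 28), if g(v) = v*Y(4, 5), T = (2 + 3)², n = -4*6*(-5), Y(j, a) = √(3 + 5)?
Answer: -3360 + 6000*√2 ≈ 5125.3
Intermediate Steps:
Y(j, a) = 2*√2 (Y(j, a) = √8 = 2*√2)
n = 120 (n = -24*(-5) = 120)
T = 25 (T = 5² = 25)
g(v) = 2*v*√2 (g(v) = v*(2*√2) = 2*v*√2)
n*(g(T) - 28) = 120*(2*25*√2 - 28) = 120*(50*√2 - 28) = 120*(-28 + 50*√2) = -3360 + 6000*√2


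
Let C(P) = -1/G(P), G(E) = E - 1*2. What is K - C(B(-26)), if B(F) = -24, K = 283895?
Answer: 7381269/26 ≈ 2.8390e+5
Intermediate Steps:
G(E) = -2 + E (G(E) = E - 2 = -2 + E)
C(P) = -1/(-2 + P)
K - C(B(-26)) = 283895 - (-1)/(-2 - 24) = 283895 - (-1)/(-26) = 283895 - (-1)*(-1)/26 = 283895 - 1*1/26 = 283895 - 1/26 = 7381269/26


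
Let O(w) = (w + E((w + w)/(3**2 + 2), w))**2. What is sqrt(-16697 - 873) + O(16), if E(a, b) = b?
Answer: 1024 + I*sqrt(17570) ≈ 1024.0 + 132.55*I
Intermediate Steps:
O(w) = 4*w**2 (O(w) = (w + w)**2 = (2*w)**2 = 4*w**2)
sqrt(-16697 - 873) + O(16) = sqrt(-16697 - 873) + 4*16**2 = sqrt(-17570) + 4*256 = I*sqrt(17570) + 1024 = 1024 + I*sqrt(17570)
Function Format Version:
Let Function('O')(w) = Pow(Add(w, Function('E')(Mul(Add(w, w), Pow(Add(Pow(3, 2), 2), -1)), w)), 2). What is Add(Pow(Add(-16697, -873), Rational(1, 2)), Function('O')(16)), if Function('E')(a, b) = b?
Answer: Add(1024, Mul(I, Pow(17570, Rational(1, 2)))) ≈ Add(1024.0, Mul(132.55, I))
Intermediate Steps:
Function('O')(w) = Mul(4, Pow(w, 2)) (Function('O')(w) = Pow(Add(w, w), 2) = Pow(Mul(2, w), 2) = Mul(4, Pow(w, 2)))
Add(Pow(Add(-16697, -873), Rational(1, 2)), Function('O')(16)) = Add(Pow(Add(-16697, -873), Rational(1, 2)), Mul(4, Pow(16, 2))) = Add(Pow(-17570, Rational(1, 2)), Mul(4, 256)) = Add(Mul(I, Pow(17570, Rational(1, 2))), 1024) = Add(1024, Mul(I, Pow(17570, Rational(1, 2))))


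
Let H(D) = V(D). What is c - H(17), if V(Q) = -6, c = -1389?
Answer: -1383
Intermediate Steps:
H(D) = -6
c - H(17) = -1389 - 1*(-6) = -1389 + 6 = -1383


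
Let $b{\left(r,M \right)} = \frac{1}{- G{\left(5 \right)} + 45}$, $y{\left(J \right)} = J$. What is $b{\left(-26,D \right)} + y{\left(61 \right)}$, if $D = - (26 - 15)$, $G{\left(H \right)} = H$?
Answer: $\frac{2441}{40} \approx 61.025$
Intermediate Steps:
$D = -11$ ($D = \left(-1\right) 11 = -11$)
$b{\left(r,M \right)} = \frac{1}{40}$ ($b{\left(r,M \right)} = \frac{1}{\left(-1\right) 5 + 45} = \frac{1}{-5 + 45} = \frac{1}{40}$)
$b{\left(-26,D \right)} + y{\left(61 \right)} = \frac{1}{40} + 61 = \frac{2441}{40}$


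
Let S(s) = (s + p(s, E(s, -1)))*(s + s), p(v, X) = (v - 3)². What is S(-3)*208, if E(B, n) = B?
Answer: -41184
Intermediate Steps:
p(v, X) = (-3 + v)²
S(s) = 2*s*(s + (-3 + s)²) (S(s) = (s + (-3 + s)²)*(s + s) = (s + (-3 + s)²)*(2*s) = 2*s*(s + (-3 + s)²))
S(-3)*208 = (2*(-3)*(-3 + (-3 - 3)²))*208 = (2*(-3)*(-3 + (-6)²))*208 = (2*(-3)*(-3 + 36))*208 = (2*(-3)*33)*208 = -198*208 = -41184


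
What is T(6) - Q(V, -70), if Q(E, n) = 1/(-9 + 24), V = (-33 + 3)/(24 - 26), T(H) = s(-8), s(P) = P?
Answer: -121/15 ≈ -8.0667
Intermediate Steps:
T(H) = -8
V = 15 (V = -30/(-2) = -30*(-1/2) = 15)
Q(E, n) = 1/15
T(6) - Q(V, -70) = -8 - 1*1/15 = -8 - 1/15 = -121/15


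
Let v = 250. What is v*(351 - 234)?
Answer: 29250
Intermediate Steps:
v*(351 - 234) = 250*(351 - 234) = 250*117 = 29250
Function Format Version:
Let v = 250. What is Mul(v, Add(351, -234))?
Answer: 29250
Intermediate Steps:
Mul(v, Add(351, -234)) = Mul(250, Add(351, -234)) = Mul(250, 117) = 29250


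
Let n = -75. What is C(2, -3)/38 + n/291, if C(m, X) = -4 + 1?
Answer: -1241/3686 ≈ -0.33668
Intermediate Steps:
C(m, X) = -3
C(2, -3)/38 + n/291 = -3/38 - 75/291 = -3*1/38 - 75*1/291 = -3/38 - 25/97 = -1241/3686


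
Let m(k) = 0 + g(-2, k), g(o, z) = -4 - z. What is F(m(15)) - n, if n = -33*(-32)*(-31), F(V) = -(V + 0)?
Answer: 32755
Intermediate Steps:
m(k) = -4 - k (m(k) = 0 + (-4 - k) = -4 - k)
F(V) = -V
n = -32736 (n = 1056*(-31) = -32736)
F(m(15)) - n = -(-4 - 1*15) - 1*(-32736) = -(-4 - 15) + 32736 = -1*(-19) + 32736 = 19 + 32736 = 32755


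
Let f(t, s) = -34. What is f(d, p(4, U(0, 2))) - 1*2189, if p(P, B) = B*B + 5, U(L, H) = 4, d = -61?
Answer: -2223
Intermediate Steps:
p(P, B) = 5 + B**2 (p(P, B) = B**2 + 5 = 5 + B**2)
f(d, p(4, U(0, 2))) - 1*2189 = -34 - 1*2189 = -34 - 2189 = -2223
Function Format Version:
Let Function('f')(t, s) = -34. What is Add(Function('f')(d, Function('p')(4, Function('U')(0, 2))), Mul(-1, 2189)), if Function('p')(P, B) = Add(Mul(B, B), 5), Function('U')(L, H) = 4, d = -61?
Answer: -2223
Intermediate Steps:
Function('p')(P, B) = Add(5, Pow(B, 2)) (Function('p')(P, B) = Add(Pow(B, 2), 5) = Add(5, Pow(B, 2)))
Add(Function('f')(d, Function('p')(4, Function('U')(0, 2))), Mul(-1, 2189)) = Add(-34, Mul(-1, 2189)) = Add(-34, -2189) = -2223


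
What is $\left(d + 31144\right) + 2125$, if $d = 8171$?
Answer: $41440$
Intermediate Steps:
$\left(d + 31144\right) + 2125 = \left(8171 + 31144\right) + 2125 = 39315 + 2125 = 41440$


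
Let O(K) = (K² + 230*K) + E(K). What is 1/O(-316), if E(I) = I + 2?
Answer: 1/26862 ≈ 3.7227e-5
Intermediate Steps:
E(I) = 2 + I
O(K) = 2 + K² + 231*K (O(K) = (K² + 230*K) + (2 + K) = 2 + K² + 231*K)
1/O(-316) = 1/(2 + (-316)² + 231*(-316)) = 1/(2 + 99856 - 72996) = 1/26862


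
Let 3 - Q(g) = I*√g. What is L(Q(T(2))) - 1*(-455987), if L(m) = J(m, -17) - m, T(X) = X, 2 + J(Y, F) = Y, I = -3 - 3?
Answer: 455985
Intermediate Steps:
I = -6
J(Y, F) = -2 + Y
Q(g) = 3 + 6*√g (Q(g) = 3 - (-6)*√g = 3 + 6*√g)
L(m) = -2 (L(m) = (-2 + m) - m = -2)
L(Q(T(2))) - 1*(-455987) = -2 - 1*(-455987) = -2 + 455987 = 455985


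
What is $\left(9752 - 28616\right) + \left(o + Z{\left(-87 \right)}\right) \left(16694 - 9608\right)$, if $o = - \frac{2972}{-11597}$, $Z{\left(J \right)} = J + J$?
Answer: $- \frac{14496389724}{11597} \approx -1.25 \cdot 10^{6}$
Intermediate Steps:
$Z{\left(J \right)} = 2 J$
$o = \frac{2972}{11597}$ ($o = \left(-2972\right) \left(- \frac{1}{11597}\right) = \frac{2972}{11597} \approx 0.25627$)
$\left(9752 - 28616\right) + \left(o + Z{\left(-87 \right)}\right) \left(16694 - 9608\right) = \left(9752 - 28616\right) + \left(\frac{2972}{11597} + 2 \left(-87\right)\right) \left(16694 - 9608\right) = -18864 + \left(\frac{2972}{11597} - 174\right) 7086 = -18864 - \frac{14277623916}{11597} = - \frac{14496389724}{11597}$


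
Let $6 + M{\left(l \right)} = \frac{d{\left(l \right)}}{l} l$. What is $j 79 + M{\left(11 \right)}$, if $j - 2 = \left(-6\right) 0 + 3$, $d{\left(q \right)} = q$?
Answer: $400$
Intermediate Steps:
$j = 5$ ($j = 2 + \left(\left(-6\right) 0 + 3\right) = 2 + \left(0 + 3\right) = 2 + 3 = 5$)
$M{\left(l \right)} = -6 + l$ ($M{\left(l \right)} = -6 + \frac{l}{l} l = -6 + 1 l = -6 + l$)
$j 79 + M{\left(11 \right)} = 5 \cdot 79 + \left(-6 + 11\right) = 395 + 5 = 400$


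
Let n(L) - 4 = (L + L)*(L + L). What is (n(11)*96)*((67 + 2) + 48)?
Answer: 5481216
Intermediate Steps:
n(L) = 4 + 4*L² (n(L) = 4 + (L + L)*(L + L) = 4 + (2*L)*(2*L) = 4 + 4*L²)
(n(11)*96)*((67 + 2) + 48) = ((4 + 4*11²)*96)*((67 + 2) + 48) = ((4 + 4*121)*96)*(69 + 48) = ((4 + 484)*96)*117 = (488*96)*117 = 46848*117 = 5481216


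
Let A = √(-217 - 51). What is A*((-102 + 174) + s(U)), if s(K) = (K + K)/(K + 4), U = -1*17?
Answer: 1940*I*√67/13 ≈ 1221.5*I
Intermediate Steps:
A = 2*I*√67 (A = √(-268) = 2*I*√67 ≈ 16.371*I)
U = -17
s(K) = 2*K/(4 + K) (s(K) = (2*K)/(4 + K) = 2*K/(4 + K))
A*((-102 + 174) + s(U)) = (2*I*√67)*((-102 + 174) + 2*(-17)/(4 - 17)) = (2*I*√67)*(72 + 2*(-17)/(-13)) = (2*I*√67)*(72 + 2*(-17)*(-1/13)) = (2*I*√67)*(72 + 34/13) = (2*I*√67)*(970/13) = 1940*I*√67/13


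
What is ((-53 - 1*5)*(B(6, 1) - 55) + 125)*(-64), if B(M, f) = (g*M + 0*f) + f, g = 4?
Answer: -119360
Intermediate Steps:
B(M, f) = f + 4*M (B(M, f) = (4*M + 0*f) + f = (4*M + 0) + f = 4*M + f = f + 4*M)
((-53 - 1*5)*(B(6, 1) - 55) + 125)*(-64) = ((-53 - 1*5)*((1 + 4*6) - 55) + 125)*(-64) = ((-53 - 5)*((1 + 24) - 55) + 125)*(-64) = (-58*(25 - 55) + 125)*(-64) = (-58*(-30) + 125)*(-64) = (1740 + 125)*(-64) = 1865*(-64) = -119360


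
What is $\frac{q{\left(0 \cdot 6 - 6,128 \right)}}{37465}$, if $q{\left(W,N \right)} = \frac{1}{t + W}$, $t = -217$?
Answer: $- \frac{1}{8354695} \approx -1.1969 \cdot 10^{-7}$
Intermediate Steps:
$q{\left(W,N \right)} = \frac{1}{-217 + W}$
$\frac{q{\left(0 \cdot 6 - 6,128 \right)}}{37465} = \frac{1}{\left(-217 + \left(0 \cdot 6 - 6\right)\right) 37465} = \frac{1}{-217 + \left(0 - 6\right)} \frac{1}{37465} = \frac{1}{-217 - 6} \cdot \frac{1}{37465} = \frac{1}{-223} \cdot \frac{1}{37465} = \left(- \frac{1}{223}\right) \frac{1}{37465} = - \frac{1}{8354695}$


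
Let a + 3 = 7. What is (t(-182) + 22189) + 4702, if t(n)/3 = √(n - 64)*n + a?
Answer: 26903 - 546*I*√246 ≈ 26903.0 - 8563.7*I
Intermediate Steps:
a = 4 (a = -3 + 7 = 4)
t(n) = 12 + 3*n*√(-64 + n) (t(n) = 3*(√(n - 64)*n + 4) = 3*(√(-64 + n)*n + 4) = 3*(n*√(-64 + n) + 4) = 3*(4 + n*√(-64 + n)) = 12 + 3*n*√(-64 + n))
(t(-182) + 22189) + 4702 = ((12 + 3*(-182)*√(-64 - 182)) + 22189) + 4702 = ((12 + 3*(-182)*√(-246)) + 22189) + 4702 = ((12 + 3*(-182)*(I*√246)) + 22189) + 4702 = ((12 - 546*I*√246) + 22189) + 4702 = (22201 - 546*I*√246) + 4702 = 26903 - 546*I*√246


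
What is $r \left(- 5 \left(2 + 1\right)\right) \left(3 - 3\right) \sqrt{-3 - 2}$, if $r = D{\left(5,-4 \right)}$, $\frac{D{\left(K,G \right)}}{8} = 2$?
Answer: $0$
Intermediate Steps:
$D{\left(K,G \right)} = 16$ ($D{\left(K,G \right)} = 8 \cdot 2 = 16$)
$r = 16$
$r \left(- 5 \left(2 + 1\right)\right) \left(3 - 3\right) \sqrt{-3 - 2} = 16 \left(- 5 \left(2 + 1\right)\right) \left(3 - 3\right) \sqrt{-3 - 2} = 16 \left(\left(-5\right) 3\right) 0 \sqrt{-5} = 16 \left(-15\right) 0 i \sqrt{5} = \left(-240\right) 0 = 0$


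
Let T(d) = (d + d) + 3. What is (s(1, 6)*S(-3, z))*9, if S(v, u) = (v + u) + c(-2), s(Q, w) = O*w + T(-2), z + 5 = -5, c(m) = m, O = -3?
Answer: 2565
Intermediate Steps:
T(d) = 3 + 2*d (T(d) = 2*d + 3 = 3 + 2*d)
z = -10 (z = -5 - 5 = -10)
s(Q, w) = -1 - 3*w (s(Q, w) = -3*w + (3 + 2*(-2)) = -3*w + (3 - 4) = -3*w - 1 = -1 - 3*w)
S(v, u) = -2 + u + v (S(v, u) = (v + u) - 2 = (u + v) - 2 = -2 + u + v)
(s(1, 6)*S(-3, z))*9 = ((-1 - 3*6)*(-2 - 10 - 3))*9 = ((-1 - 18)*(-15))*9 = -19*(-15)*9 = 285*9 = 2565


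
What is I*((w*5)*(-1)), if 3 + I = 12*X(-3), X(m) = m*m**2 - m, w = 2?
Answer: 2910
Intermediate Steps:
X(m) = m**3 - m
I = -291 (I = -3 + 12*((-3)**3 - 1*(-3)) = -3 + 12*(-27 + 3) = -3 + 12*(-24) = -3 - 288 = -291)
I*((w*5)*(-1)) = -291*2*5*(-1) = -2910*(-1) = -291*(-10) = 2910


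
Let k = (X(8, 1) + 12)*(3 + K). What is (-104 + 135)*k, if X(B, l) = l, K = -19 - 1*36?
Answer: -20956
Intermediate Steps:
K = -55 (K = -19 - 36 = -55)
k = -676 (k = (1 + 12)*(3 - 55) = 13*(-52) = -676)
(-104 + 135)*k = (-104 + 135)*(-676) = 31*(-676) = -20956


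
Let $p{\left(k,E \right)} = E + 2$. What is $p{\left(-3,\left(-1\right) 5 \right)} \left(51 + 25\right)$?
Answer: $-228$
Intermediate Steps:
$p{\left(k,E \right)} = 2 + E$
$p{\left(-3,\left(-1\right) 5 \right)} \left(51 + 25\right) = \left(2 - 5\right) \left(51 + 25\right) = \left(2 - 5\right) 76 = \left(-3\right) 76 = -228$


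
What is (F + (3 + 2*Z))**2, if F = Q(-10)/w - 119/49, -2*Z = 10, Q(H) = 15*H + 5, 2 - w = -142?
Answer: 110649361/1016064 ≈ 108.90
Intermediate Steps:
w = 144 (w = 2 - 1*(-142) = 2 + 142 = 144)
Q(H) = 5 + 15*H
Z = -5 (Z = -1/2*10 = -5)
F = -3463/1008 (F = (5 + 15*(-10))/144 - 119/49 = (5 - 150)*(1/144) - 119*1/49 = -145*1/144 - 17/7 = -145/144 - 17/7 = -3463/1008 ≈ -3.4355)
(F + (3 + 2*Z))**2 = (-3463/1008 + (3 + 2*(-5)))**2 = (-3463/1008 + (3 - 10))**2 = (-3463/1008 - 7)**2 = (-10519/1008)**2 = 110649361/1016064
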